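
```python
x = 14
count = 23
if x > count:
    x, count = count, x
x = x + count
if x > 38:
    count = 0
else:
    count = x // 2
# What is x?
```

Trace:
`x = 14` → x = 14
`count = 23` → count = 23
`if x > count: ...` → x > count is False → no variable changes
`x = x + count` → x = 37
`if x > 38: ...` → x > 38 is False, take else branch → count = 18
So x = 37

Answer: 37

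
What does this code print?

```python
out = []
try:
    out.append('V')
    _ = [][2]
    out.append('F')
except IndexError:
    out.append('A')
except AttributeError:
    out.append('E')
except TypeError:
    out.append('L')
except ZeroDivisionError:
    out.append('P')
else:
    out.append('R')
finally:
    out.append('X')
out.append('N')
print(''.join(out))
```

Execution trace: 'V' (try body) → 'A' (except IndexError) → 'X' (finally) → 'N' (after the try/except). Output: VAXN

Answer: VAXN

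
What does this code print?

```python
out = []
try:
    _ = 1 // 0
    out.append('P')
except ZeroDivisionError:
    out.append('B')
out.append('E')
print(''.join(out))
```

Execution trace: 'B' (except ZeroDivisionError) → 'E' (after the try/except). Output: BE

Answer: BE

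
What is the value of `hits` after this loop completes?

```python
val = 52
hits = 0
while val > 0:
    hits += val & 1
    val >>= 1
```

Count set bits in 52 (binary: 0b110100)
`hits` takes the values: 0 → 1 → 2 → 3

Answer: 3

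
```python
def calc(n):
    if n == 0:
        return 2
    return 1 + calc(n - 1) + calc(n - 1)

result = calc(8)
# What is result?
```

calc(n) = 1 + 2·calc(n-1), calc(0)=2. Closed form: (2+1)·2^8 - 1 = 767.

Answer: 767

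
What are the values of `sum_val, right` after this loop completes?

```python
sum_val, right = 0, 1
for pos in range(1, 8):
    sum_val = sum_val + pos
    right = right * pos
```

Sum and factorial of 1 to 7
`sum_val, right` takes the values: (0, 1) → (1, 1) → (3, 1) → (3, 2) → (6, 2) → (6, 6) → (10, 6) → (10, 24) → (15, 24) → (15, 120) → (21, 120) → (21, 720) → (28, 720) → (28, 5040)

Answer: 28, 5040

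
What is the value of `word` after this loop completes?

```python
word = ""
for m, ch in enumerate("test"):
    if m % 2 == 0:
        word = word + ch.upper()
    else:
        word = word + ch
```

Uppercase even positions in 'test'
`word` takes the values: "" → "T" → "Te" → "TeS" → "TeSt"

Answer: "TeSt"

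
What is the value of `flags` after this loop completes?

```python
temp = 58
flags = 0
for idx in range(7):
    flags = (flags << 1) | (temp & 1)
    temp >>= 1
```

Reverse lowest 7 bits of 58
`flags` takes the values: 0 → 1 → 2 → 5 → 11 → 23 → 46

Answer: 46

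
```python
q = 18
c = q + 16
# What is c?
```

Trace:
`q = 18` → q = 18
`c = q + 16` → c = 34
So c = 34

Answer: 34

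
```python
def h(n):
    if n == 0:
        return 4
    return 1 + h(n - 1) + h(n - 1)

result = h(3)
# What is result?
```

h(n) = 1 + 2·h(n-1), h(0)=4. Closed form: (4+1)·2^3 - 1 = 39.

Answer: 39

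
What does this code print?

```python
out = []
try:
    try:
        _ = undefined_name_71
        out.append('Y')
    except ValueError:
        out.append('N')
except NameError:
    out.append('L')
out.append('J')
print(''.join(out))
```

Execution trace: 'L' (outer except NameError) → 'J' (after the try/except). Output: LJ

Answer: LJ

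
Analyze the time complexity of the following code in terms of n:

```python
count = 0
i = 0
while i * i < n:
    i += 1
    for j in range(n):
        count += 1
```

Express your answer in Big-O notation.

Each loop level contributes: √n × n. Multiplying the contributions gives O(n√n).

Answer: O(n√n)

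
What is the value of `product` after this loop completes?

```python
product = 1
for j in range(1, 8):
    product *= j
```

7! = 5040
`product` takes the values: 1 → 2 → 6 → 24 → 120 → 720 → 5040

Answer: 5040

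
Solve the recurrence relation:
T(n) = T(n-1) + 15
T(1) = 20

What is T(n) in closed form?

Unrolling: T(n) = T(1) + 15·(n-1) = 20 + 15(n-1) = 15n + 5.

Answer: T(n) = 15n + 5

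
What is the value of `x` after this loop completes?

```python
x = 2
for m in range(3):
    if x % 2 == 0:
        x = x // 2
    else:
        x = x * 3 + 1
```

Collatz-style transformation from 2
`x` takes the values: 2 → 1 → 4 → 2

Answer: 2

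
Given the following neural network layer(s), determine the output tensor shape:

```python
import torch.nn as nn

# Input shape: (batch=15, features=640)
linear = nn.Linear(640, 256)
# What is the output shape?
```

Input: (15, 640) -> Output: (15, 256)

Answer: (15, 256)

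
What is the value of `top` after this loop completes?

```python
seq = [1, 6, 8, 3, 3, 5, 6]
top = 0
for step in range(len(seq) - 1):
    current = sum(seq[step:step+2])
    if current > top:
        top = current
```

Max sum of 2-element window in [1, 6, 8, 3, 3, 5, 6]
`top` takes the values: 0 → 7 → 14

Answer: 14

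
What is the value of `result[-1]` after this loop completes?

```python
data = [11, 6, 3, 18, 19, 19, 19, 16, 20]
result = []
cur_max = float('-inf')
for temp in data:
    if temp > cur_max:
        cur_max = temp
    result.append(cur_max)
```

Running max ends at 20
`result` takes the values: [] → [11] → [11, 11] → [11, 11, 11] → [11, 11, 11, 18] → [11, 11, 11, 18, 19] → [11, 11, 11, 18, 19, 19] → [11, 11, 11, 18, 19, 19, 19] → [11, 11, 11, 18, 19, 19, 19, 19] → [11, 11, 11, 18, 19, 19, 19, 19, 20]
So `result[-1]` = 20

Answer: 20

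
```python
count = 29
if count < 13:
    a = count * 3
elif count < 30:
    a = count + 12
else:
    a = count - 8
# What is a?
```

Trace:
`count = 29` → count = 29
`if count < 13: ...` → count < 13 is False, count < 30 is True → a = 41
So a = 41

Answer: 41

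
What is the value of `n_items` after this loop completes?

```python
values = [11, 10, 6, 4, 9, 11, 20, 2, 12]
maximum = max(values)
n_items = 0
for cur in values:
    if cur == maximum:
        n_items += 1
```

Count of max value 20 in [11, 10, 6, 4, 9, 11, 20, 2, 12]
`n_items` takes the values: 0 → 1

Answer: 1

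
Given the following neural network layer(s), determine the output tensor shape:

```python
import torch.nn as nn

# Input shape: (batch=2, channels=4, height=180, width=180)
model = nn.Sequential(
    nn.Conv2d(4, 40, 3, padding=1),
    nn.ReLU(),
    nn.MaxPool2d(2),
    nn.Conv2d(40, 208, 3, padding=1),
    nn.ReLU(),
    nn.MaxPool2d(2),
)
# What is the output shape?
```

Input: (2, 4, 180, 180) -> after first Conv2d: (2, 40, 180, 180) -> after first MaxPool2d: (2, 40, 90, 90) -> after second Conv2d: (2, 208, 90, 90) -> Output: (2, 208, 45, 45)

Answer: (2, 208, 45, 45)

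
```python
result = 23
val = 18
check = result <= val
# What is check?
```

Trace:
`result = 23` → result = 23
`val = 18` → val = 18
`check = result <= val` → check = False
So check = False

Answer: False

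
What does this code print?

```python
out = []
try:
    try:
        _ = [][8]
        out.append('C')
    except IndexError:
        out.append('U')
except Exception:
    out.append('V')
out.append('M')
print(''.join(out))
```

Execution trace: 'U' (inner except IndexError) → 'M' (after the try/except). Output: UM

Answer: UM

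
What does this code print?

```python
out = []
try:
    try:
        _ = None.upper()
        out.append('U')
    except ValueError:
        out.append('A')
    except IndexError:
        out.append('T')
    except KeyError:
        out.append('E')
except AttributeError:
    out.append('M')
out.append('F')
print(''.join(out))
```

Execution trace: 'M' (outer except AttributeError) → 'F' (after the try/except). Output: MF

Answer: MF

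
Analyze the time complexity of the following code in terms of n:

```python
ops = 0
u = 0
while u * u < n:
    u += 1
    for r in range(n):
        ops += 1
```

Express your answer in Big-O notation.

Each loop level contributes: √n × n. Multiplying the contributions gives O(n√n).

Answer: O(n√n)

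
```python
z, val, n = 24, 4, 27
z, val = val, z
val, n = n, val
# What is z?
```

Trace:
`z, val, n = 24, 4, 27` → z = 24; val = 4; n = 27
`z, val = val, z` → z = 4; val = 24
`val, n = n, val` → val = 27; n = 24
So z = 4

Answer: 4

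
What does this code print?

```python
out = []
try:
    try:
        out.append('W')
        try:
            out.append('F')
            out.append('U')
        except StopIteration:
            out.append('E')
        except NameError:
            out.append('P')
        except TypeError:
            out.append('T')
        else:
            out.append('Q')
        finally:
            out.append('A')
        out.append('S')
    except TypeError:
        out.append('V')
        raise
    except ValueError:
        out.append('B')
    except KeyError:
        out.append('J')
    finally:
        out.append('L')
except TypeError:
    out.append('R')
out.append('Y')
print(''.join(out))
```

Execution trace: 'W' (try body) → 'F' (inner try body) → 'U' (inner try body, no exception) → 'Q' (inner else) → 'A' (inner finally) → 'S' (try body, no exception) → 'L' (finally) → 'Y' (after the try/except). Output: WFUQASLY

Answer: WFUQASLY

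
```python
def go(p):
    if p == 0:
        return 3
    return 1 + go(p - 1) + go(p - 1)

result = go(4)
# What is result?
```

go(p) = 1 + 2·go(p-1), go(0)=3. Closed form: (3+1)·2^4 - 1 = 63.

Answer: 63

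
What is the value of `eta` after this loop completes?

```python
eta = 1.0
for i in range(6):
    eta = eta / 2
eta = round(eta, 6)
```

Halving LR 6 times: 1 / 2^6
`eta` takes the values: 1.0 → 0.5 → 0.25 → 0.125 → 0.0625 → 0.03125 → 0.015625

Answer: 0.015625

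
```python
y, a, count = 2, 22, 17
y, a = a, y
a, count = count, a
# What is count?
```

Trace:
`y, a, count = 2, 22, 17` → y = 2; a = 22; count = 17
`y, a = a, y` → y = 22; a = 2
`a, count = count, a` → a = 17; count = 2
So count = 2

Answer: 2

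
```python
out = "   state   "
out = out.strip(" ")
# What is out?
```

Trace:
`out = "   state   "` → out = '   state   '
`out = out.strip(" ")` → out = 'state'
So out = 'state'

Answer: 'state'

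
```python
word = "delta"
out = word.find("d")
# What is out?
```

Trace:
`word = "delta"` → word = 'delta'
`out = word.find("d")` → out = 0
So out = 0

Answer: 0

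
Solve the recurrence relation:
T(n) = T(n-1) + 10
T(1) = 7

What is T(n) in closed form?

Unrolling: T(n) = T(1) + 10·(n-1) = 7 + 10(n-1) = 10n - 3.

Answer: T(n) = 10n - 3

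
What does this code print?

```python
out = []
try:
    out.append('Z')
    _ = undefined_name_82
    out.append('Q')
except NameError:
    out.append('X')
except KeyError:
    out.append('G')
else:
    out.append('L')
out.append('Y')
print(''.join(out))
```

Execution trace: 'Z' (try body) → 'X' (except NameError) → 'Y' (after the try/except). Output: ZXY

Answer: ZXY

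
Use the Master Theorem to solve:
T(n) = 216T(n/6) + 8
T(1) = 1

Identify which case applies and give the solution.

a=216, b=6, f(n)=8. log_6(216) = 3. Since c=0 < 3, Case 1 applies: T(n) = Θ(n^log_b(a)) = O(n^3).

Answer: O(n^3) - Case 1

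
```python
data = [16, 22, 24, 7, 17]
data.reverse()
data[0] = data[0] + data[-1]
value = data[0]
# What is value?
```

Trace:
`data = [16, 22, 24, 7, 17]` → data = [16, 22, 24, 7, 17]
`data.reverse()` → data = [17, 7, 24, 22, 16]
`data[0] = data[0] + data[-1]` → data = [33, 7, 24, 22, 16]
`value = data[0]` → value = 33
So value = 33

Answer: 33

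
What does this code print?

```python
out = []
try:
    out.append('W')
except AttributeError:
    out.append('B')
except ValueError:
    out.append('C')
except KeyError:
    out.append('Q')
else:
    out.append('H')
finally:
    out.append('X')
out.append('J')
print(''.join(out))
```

Execution trace: 'W' (try body, no exception) → 'H' (else) → 'X' (finally) → 'J' (after the try/except). Output: WHXJ

Answer: WHXJ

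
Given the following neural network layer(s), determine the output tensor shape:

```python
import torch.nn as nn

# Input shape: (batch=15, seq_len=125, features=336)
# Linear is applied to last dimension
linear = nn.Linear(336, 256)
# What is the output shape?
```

Input: (15, 125, 336) -> Output: (15, 125, 256)

Answer: (15, 125, 256)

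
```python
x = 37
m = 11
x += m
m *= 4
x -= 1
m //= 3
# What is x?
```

Trace:
`x = 37` → x = 37
`m = 11` → m = 11
`x += m` → x = 48
`m *= 4` → m = 44
`x -= 1` → x = 47
`m //= 3` → m = 14
So x = 47

Answer: 47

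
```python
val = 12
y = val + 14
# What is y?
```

Trace:
`val = 12` → val = 12
`y = val + 14` → y = 26
So y = 26

Answer: 26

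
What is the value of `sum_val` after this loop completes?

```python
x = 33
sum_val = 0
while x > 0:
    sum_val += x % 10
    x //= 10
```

Sum digits of 33
`sum_val` takes the values: 0 → 3 → 6

Answer: 6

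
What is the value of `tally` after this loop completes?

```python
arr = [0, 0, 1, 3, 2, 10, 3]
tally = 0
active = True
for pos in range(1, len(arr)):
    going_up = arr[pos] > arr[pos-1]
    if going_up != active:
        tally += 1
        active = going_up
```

Count direction changes in [0, 0, 1, 3, 2, 10, 3]
`tally` takes the values: 0 → 1 → 2 → 3 → 4 → 5

Answer: 5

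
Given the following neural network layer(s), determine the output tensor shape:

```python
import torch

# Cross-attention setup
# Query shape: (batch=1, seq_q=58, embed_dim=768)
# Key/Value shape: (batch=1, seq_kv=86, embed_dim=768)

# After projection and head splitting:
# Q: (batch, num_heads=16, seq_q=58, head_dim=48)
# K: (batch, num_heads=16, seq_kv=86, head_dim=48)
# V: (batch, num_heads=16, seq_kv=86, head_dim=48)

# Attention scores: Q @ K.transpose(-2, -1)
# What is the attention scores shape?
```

Input: (1, 58, 768) -> Output: (1, 16, 58, 86)

Answer: (1, 16, 58, 86)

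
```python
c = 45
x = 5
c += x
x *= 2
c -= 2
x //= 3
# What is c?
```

Trace:
`c = 45` → c = 45
`x = 5` → x = 5
`c += x` → c = 50
`x *= 2` → x = 10
`c -= 2` → c = 48
`x //= 3` → x = 3
So c = 48

Answer: 48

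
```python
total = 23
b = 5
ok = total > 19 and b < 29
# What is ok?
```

Trace:
`total = 23` → total = 23
`b = 5` → b = 5
`ok = total > 19 and b < 29` → ok = True
So ok = True

Answer: True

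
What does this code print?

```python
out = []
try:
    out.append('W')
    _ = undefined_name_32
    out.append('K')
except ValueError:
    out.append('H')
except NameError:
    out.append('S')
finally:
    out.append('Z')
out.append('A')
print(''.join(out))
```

Execution trace: 'W' (try body) → 'S' (except NameError) → 'Z' (finally) → 'A' (after the try/except). Output: WSZA

Answer: WSZA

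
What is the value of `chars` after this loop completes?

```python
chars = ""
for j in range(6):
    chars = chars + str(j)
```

Concatenate digits 0 to 5
`chars` takes the values: "" → "0" → "01" → "012" → "0123" → "01234" → "012345"

Answer: "012345"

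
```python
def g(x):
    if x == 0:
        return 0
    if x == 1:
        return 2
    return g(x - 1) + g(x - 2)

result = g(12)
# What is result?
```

Build up from base cases: g(0)=0, g(1)=2, g(2)=2, g(3)=4, g(4)=6, g(5)=10, g(6)=16, ..., g(12)=288

Answer: 288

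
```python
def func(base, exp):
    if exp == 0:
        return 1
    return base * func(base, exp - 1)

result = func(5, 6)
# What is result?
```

func(5, 6) = 5 * 5 * 5 * 5 * 5 * 5 = 15625

Answer: 15625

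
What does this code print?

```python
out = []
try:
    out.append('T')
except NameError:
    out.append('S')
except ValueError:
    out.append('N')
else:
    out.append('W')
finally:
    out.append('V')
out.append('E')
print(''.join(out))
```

Execution trace: 'T' (try body, no exception) → 'W' (else) → 'V' (finally) → 'E' (after the try/except). Output: TWVE

Answer: TWVE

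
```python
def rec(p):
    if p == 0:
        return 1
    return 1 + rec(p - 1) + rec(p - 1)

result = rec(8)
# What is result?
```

rec(p) = 1 + 2·rec(p-1), rec(0)=1. Closed form: (1+1)·2^8 - 1 = 511.

Answer: 511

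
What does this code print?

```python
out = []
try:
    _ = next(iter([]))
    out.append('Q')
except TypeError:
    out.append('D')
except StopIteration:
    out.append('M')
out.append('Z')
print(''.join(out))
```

Execution trace: 'M' (except StopIteration) → 'Z' (after the try/except). Output: MZ

Answer: MZ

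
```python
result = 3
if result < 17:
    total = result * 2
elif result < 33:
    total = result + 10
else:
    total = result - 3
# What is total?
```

Trace:
`result = 3` → result = 3
`if result < 17: ...` → result < 17 is True → total = 6
So total = 6

Answer: 6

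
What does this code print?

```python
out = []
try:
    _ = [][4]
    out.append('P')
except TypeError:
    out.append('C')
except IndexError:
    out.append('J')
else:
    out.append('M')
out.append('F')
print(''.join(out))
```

Execution trace: 'J' (except IndexError) → 'F' (after the try/except). Output: JF

Answer: JF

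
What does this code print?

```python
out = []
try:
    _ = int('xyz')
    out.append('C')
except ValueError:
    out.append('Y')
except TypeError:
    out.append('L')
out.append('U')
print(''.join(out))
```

Execution trace: 'Y' (except ValueError) → 'U' (after the try/except). Output: YU

Answer: YU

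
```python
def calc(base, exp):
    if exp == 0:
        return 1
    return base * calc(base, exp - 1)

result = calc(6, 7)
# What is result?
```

calc(6, 7) = 6 * 6 * 6 * 6 * 6 * 6 * 6 = 279936

Answer: 279936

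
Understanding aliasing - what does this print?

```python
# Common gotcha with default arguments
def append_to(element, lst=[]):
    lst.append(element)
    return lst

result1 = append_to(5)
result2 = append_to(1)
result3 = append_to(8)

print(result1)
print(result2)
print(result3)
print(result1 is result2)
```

Key concept: mutable default argument gotcha.
Step by step:
`result1 = append_to(5)` → result1 = [5]
`result2 = append_to(1)` → result1 = [5, 1] (same object as result2); result2 = [5, 1] (same object as result1)
`result3 = append_to(8)` → result1 = [5, 1, 8] (same object as result2, result3); result2 = [5, 1, 8] (same object as result1, result3); result3 = [5, 1, 8] (same object as result1, result2)
`print(result1)` → prints [5, 1, 8]
`print(result2)` → prints [5, 1, 8]
`print(result3)` → prints [5, 1, 8]
`print(result1 is result2)` → prints True

Answer:
[5, 1, 8]
[5, 1, 8]
[5, 1, 8]
True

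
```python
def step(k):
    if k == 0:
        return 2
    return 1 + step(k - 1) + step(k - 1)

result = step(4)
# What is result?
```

step(k) = 1 + 2·step(k-1), step(0)=2. Closed form: (2+1)·2^4 - 1 = 47.

Answer: 47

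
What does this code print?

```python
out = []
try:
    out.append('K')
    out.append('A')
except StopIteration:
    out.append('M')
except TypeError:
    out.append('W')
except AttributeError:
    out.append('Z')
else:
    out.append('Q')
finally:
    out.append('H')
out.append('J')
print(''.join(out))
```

Execution trace: 'K' (try body) → 'A' (try body, no exception) → 'Q' (else) → 'H' (finally) → 'J' (after the try/except). Output: KAQHJ

Answer: KAQHJ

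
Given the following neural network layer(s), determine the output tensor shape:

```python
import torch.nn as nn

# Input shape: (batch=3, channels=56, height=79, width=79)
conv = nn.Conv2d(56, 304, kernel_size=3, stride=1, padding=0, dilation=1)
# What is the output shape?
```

Input: (3, 56, 79, 79) -> Output: (3, 304, 77, 77)

Answer: (3, 304, 77, 77)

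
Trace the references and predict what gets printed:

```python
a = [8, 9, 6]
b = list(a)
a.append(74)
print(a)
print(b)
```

Key concept: list() constructor creates copy.
Step by step:
`a = [8, 9, 6]` → a = [8, 9, 6]
`b = list(a)` → b = [8, 9, 6]
`a.append(74)` → a = [8, 9, 6, 74]
`print(a)` → prints [8, 9, 6, 74]
`print(b)` → prints [8, 9, 6]

Answer:
[8, 9, 6, 74]
[8, 9, 6]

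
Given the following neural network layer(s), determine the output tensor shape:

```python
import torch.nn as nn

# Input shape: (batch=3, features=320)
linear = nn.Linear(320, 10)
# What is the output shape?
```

Input: (3, 320) -> Output: (3, 10)

Answer: (3, 10)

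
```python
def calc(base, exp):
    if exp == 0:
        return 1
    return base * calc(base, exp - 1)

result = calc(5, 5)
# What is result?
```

calc(5, 5) = 5 * 5 * 5 * 5 * 5 = 3125

Answer: 3125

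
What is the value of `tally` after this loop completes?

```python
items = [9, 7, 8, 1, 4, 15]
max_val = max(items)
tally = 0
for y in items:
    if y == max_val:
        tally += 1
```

Count of max value 15 in [9, 7, 8, 1, 4, 15]
`tally` takes the values: 0 → 1

Answer: 1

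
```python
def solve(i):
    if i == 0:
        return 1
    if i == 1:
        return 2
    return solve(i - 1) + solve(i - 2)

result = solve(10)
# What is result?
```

Build up from base cases: solve(0)=1, solve(1)=2, solve(2)=3, solve(3)=5, solve(4)=8, solve(5)=13, solve(6)=21, ..., solve(10)=144

Answer: 144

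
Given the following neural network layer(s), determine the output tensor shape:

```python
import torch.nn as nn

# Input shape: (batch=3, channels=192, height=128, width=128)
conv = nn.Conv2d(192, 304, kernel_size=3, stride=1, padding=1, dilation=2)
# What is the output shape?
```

Input: (3, 192, 128, 128) -> Output: (3, 304, 126, 126)

Answer: (3, 304, 126, 126)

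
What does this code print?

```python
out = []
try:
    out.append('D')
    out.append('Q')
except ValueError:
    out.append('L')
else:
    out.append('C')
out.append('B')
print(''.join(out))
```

Execution trace: 'D' (try body) → 'Q' (try body, no exception) → 'C' (else) → 'B' (after the try/except). Output: DQCB

Answer: DQCB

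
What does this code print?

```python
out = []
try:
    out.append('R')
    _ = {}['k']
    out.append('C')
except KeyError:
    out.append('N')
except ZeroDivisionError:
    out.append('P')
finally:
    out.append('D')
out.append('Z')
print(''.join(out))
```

Execution trace: 'R' (try body) → 'N' (except KeyError) → 'D' (finally) → 'Z' (after the try/except). Output: RNDZ

Answer: RNDZ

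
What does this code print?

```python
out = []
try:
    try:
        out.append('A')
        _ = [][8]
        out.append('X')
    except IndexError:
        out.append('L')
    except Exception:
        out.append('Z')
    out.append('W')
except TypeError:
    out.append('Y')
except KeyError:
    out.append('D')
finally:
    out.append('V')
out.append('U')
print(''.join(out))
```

Execution trace: 'A' (inner try body) → 'L' (inner except IndexError) → 'W' (try body, no exception) → 'V' (finally) → 'U' (after the try/except). Output: ALWVU

Answer: ALWVU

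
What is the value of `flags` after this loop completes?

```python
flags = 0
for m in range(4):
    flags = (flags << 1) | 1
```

Build 4 consecutive 1-bits: 0b1111
`flags` takes the values: 0 → 1 → 3 → 7 → 15

Answer: 15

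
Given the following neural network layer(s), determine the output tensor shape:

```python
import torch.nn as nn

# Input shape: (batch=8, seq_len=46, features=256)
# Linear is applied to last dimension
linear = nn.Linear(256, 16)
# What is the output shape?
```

Input: (8, 46, 256) -> Output: (8, 46, 16)

Answer: (8, 46, 16)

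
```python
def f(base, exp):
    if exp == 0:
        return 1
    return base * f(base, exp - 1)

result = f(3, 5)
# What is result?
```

f(3, 5) = 3 * 3 * 3 * 3 * 3 = 243

Answer: 243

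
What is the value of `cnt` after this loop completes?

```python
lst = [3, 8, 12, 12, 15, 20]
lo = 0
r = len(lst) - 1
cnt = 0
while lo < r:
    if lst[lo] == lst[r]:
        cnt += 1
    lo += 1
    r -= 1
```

Count matching pairs from ends
`cnt` takes the values: 0 → 1

Answer: 1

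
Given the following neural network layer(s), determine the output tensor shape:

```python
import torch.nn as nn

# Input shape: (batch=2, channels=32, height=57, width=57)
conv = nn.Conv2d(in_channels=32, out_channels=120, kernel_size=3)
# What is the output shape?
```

Input: (2, 32, 57, 57) -> Output: (2, 120, 55, 55)

Answer: (2, 120, 55, 55)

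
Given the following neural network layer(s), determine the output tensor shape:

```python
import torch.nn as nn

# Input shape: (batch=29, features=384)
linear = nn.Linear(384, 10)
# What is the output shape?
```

Input: (29, 384) -> Output: (29, 10)

Answer: (29, 10)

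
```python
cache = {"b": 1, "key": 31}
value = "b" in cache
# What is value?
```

Trace:
`cache = {"b": 1, "key": 31}` → cache = {'b': 1, 'key': 31}
`value = "b" in cache` → value = True
So value = True

Answer: True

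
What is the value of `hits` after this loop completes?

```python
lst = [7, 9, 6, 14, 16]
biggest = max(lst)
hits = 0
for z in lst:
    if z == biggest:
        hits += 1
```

Count of max value 16 in [7, 9, 6, 14, 16]
`hits` takes the values: 0 → 1

Answer: 1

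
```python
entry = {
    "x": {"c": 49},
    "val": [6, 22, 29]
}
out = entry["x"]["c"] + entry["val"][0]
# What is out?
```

Trace:
`entry = { ...` → entry = {'x': {'c': 49}, 'val': [6, 22, 29]}
`out = entry["x"]["c"] + entry["val"][0]` → out = 55
So out = 55

Answer: 55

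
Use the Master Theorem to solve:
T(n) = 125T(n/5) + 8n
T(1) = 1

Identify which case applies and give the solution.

a=125, b=5, f(n)=8n. log_5(125) = 3. Since c=1 < 3, Case 1 applies: T(n) = Θ(n^log_b(a)) = O(n^3).

Answer: O(n^3) - Case 1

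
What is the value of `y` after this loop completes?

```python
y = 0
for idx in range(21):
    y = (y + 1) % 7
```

Increment mod 7, 21 times = 0
`y` takes the values: 0 → 1 → 2 → 3 → 4 → 5 → 6 → 0 → 1 → 2 → 3 → 4 → 5 → 6 → 0 → 1 → 2 → 3 → 4 → 5 → 6 → 0

Answer: 0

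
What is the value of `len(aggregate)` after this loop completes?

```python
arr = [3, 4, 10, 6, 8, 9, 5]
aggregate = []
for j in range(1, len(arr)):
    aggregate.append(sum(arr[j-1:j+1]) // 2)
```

Number of 2-element averages
`aggregate` takes the values: [] → [3] → [3, 7] → [3, 7, 8] → [3, 7, 8, 7] → [3, 7, 8, 7, 8] → [3, 7, 8, 7, 8, 7]
So `len(aggregate)` = 6

Answer: 6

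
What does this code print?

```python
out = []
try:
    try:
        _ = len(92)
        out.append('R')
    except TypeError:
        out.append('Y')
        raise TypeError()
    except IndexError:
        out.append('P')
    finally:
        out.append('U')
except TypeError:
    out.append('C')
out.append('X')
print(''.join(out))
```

Execution trace: 'Y' (inner except TypeError) → 'U' (inner finally) → 'C' (outer except TypeError) → 'X' (after the try/except). Output: YUCX

Answer: YUCX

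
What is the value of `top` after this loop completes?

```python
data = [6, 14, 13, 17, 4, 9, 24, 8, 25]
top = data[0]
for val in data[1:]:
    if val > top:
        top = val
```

Maximum of [6, 14, 13, 17, 4, 9, 24, 8, 25]
`top` takes the values: 6 → 14 → 17 → 24 → 25

Answer: 25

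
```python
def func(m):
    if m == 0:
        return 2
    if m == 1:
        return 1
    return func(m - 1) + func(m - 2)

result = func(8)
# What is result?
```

Build up from base cases: func(0)=2, func(1)=1, func(2)=3, func(3)=4, func(4)=7, func(5)=11, func(6)=18, ..., func(8)=47

Answer: 47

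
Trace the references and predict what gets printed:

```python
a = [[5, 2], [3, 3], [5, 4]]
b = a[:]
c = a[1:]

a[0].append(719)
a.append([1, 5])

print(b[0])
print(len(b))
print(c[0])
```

Key concept: slice with nested mutation.
Step by step:
`a = [[5, 2], [3, 3], [5, 4]]` → a = [[5, 2], [3, 3], [5, 4]]
`b = a[:]` → b = [[5, 2], [3, 3], [5, 4]]
`c = a[1:]` → c = [[3, 3], [5, 4]]
`a[0].append(719)` → a = [[5, 2, 719], [3, 3], [5, 4]]; b = [[5, 2, 719], [3, 3], [5, 4]]
`a.append([1, 5])` → a = [[5, 2, 719], [3, 3], [5, 4], [1, 5]]
`print(b[0])` → prints [5, 2, 719]
`print(len(b))` → prints 3
`print(c[0])` → prints [3, 3]

Answer:
[5, 2, 719]
3
[3, 3]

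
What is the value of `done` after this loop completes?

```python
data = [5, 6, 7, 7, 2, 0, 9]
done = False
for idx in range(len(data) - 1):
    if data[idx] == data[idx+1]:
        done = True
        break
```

Check consecutive duplicates in [5, 6, 7, 7, 2, 0, 9]
`done` takes the values: False → True

Answer: True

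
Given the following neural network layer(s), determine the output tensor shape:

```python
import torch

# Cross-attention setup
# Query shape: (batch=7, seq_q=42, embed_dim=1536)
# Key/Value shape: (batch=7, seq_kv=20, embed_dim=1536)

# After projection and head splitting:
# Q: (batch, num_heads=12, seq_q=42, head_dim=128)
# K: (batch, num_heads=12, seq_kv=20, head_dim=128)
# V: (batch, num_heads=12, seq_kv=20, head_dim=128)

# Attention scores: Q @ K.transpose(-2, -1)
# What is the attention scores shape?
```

Input: (7, 42, 1536) -> Output: (7, 12, 42, 20)

Answer: (7, 12, 42, 20)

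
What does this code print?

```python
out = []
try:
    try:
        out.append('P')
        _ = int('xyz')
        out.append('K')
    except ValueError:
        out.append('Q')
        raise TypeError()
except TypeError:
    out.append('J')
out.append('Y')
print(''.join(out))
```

Execution trace: 'P' (inner try body) → 'Q' (inner except ValueError) → 'J' (outer except TypeError) → 'Y' (after the try/except). Output: PQJY

Answer: PQJY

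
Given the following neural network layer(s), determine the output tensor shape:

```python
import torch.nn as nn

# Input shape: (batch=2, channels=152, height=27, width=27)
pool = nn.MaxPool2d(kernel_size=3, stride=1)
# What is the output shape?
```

Input: (2, 152, 27, 27) -> Output: (2, 152, 25, 25)

Answer: (2, 152, 25, 25)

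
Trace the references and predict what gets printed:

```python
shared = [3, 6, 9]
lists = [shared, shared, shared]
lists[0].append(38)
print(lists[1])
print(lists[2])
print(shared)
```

Key concept: list of same reference.
Step by step:
`shared = [3, 6, 9]` → shared = [3, 6, 9]
`lists = [shared, shared, shared]` → lists = [[3, 6, 9], [3, 6, 9], [3, 6, 9]]
`lists[0].append(38)` → shared = [3, 6, 9, 38]; lists = [[3, 6, 9, 38], [3, 6, 9, 38], [3, 6, 9, 38]]
`print(lists[1])` → prints [3, 6, 9, 38]
`print(lists[2])` → prints [3, 6, 9, 38]
`print(shared)` → prints [3, 6, 9, 38]

Answer:
[3, 6, 9, 38]
[3, 6, 9, 38]
[3, 6, 9, 38]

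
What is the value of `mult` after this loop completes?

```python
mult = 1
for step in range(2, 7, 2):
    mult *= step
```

Product of even numbers 2 to 6
`mult` takes the values: 1 → 2 → 8 → 48

Answer: 48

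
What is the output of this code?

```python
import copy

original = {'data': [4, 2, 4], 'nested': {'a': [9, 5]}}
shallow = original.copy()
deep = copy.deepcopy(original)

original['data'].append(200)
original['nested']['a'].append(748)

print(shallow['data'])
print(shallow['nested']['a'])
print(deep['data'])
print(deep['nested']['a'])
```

Key concept: comparing shallow vs deep copy.
Step by step:
`original = {'data': [4, 2, 4], 'nested': {'a': [9, 5]}}` → original = {'data': [4, 2, 4], 'nested': {'a': [9, 5]}}
`shallow = original.copy()` → shallow = {'data': [4, 2, 4], 'nested': {'a': [9, 5]}}
`deep = copy.deepcopy(original)` → deep = {'data': [4, 2, 4], 'nested': {'a': [9, 5]}}
`original['data'].append(200)` → original = {'data': [4, 2, 4, 200], 'nested': {'a': [9, 5]}}; shallow = {'data': [4, 2, 4, 200], 'nested': {'a': [9, 5]}}
`original['nested']['a'].append(748)` → original = {'data': [4, 2, 4, 200], 'nested': {'a': [9, 5, 748]}}; shallow = {'data': [4, 2, 4, 200], 'nested': {'a': [9, 5, 748]}}
`print(shallow['data'])` → prints [4, 2, 4, 200]
`print(shallow['nested']['a'])` → prints [9, 5, 748]
`print(deep['data'])` → prints [4, 2, 4]
`print(deep['nested']['a'])` → prints [9, 5]

Answer:
[4, 2, 4, 200]
[9, 5, 748]
[4, 2, 4]
[9, 5]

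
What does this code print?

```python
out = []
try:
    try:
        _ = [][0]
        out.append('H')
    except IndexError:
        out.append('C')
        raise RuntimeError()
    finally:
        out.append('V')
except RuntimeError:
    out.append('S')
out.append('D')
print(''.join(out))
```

Execution trace: 'C' (inner except IndexError) → 'V' (inner finally) → 'S' (outer except RuntimeError) → 'D' (after the try/except). Output: CVSD

Answer: CVSD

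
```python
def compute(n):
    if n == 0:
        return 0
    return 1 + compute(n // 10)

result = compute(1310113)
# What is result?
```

Count of digits of 1310113: 7

Answer: 7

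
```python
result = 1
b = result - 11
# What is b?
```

Trace:
`result = 1` → result = 1
`b = result - 11` → b = -10
So b = -10

Answer: -10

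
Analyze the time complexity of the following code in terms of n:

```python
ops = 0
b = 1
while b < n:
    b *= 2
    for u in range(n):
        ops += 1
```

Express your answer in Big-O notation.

Each loop level contributes: log n × n. Multiplying the contributions gives O(n log n).

Answer: O(n log n)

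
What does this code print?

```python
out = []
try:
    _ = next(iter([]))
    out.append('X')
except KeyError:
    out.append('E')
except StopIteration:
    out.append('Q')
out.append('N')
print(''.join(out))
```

Execution trace: 'Q' (except StopIteration) → 'N' (after the try/except). Output: QN

Answer: QN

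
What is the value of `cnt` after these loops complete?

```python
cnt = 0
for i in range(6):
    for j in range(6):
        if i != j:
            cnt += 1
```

6² - 6 (exclude diagonal)
`cnt` takes the values: 0 → 1 → 2 → 3 → 4 → 5 → 6 → 7 → 8 → 9 → 10 → 11 → 12 → 13 → 14 → 15 → 16 → 17 → 18 → 19 → 20 → 21 → 22 → 23 → 24 → 25 → 26 → 27 → 28 → 29 → 30

Answer: 30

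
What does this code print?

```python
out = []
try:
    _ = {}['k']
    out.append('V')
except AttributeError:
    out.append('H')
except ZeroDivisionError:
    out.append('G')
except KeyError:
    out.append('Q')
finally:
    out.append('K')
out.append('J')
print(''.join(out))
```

Execution trace: 'Q' (except KeyError) → 'K' (finally) → 'J' (after the try/except). Output: QKJ

Answer: QKJ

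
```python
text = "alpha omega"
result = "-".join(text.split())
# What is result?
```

Trace:
`text = "alpha omega"` → text = 'alpha omega'
`result = "-".join(text.split())` → result = 'alpha-omega'
So result = 'alpha-omega'

Answer: 'alpha-omega'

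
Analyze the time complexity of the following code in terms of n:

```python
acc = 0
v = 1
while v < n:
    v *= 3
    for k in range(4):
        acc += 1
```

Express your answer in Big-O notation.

Each loop level contributes: log n × 1. Multiplying the contributions gives O(log n).

Answer: O(log n)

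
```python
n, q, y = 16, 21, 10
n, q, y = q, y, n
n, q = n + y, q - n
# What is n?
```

Trace:
`n, q, y = 16, 21, 10` → n = 16; q = 21; y = 10
`n, q, y = q, y, n` → n = 21; q = 10; y = 16
`n, q = n + y, q - n` → n = 37; q = -11
So n = 37

Answer: 37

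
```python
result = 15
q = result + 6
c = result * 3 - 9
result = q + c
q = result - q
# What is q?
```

Trace:
`result = 15` → result = 15
`q = result + 6` → q = 21
`c = result * 3 - 9` → c = 36
`result = q + c` → result = 57
`q = result - q` → q = 36
So q = 36

Answer: 36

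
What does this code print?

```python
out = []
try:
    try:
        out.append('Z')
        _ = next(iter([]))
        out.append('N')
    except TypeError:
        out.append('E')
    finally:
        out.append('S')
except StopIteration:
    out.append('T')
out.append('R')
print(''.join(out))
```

Execution trace: 'Z' (try body) → 'S' (finally) → 'T' (outer except StopIteration) → 'R' (after the try/except). Output: ZSTR

Answer: ZSTR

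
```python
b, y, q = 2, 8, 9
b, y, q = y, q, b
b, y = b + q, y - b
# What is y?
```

Trace:
`b, y, q = 2, 8, 9` → b = 2; y = 8; q = 9
`b, y, q = y, q, b` → b = 8; y = 9; q = 2
`b, y = b + q, y - b` → b = 10; y = 1
So y = 1

Answer: 1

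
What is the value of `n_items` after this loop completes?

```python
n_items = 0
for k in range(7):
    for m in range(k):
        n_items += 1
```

Triangle number: 0+1+2+...+6
`n_items` takes the values: 0 → 1 → 2 → 3 → 4 → 5 → 6 → 7 → 8 → 9 → 10 → 11 → 12 → 13 → 14 → 15 → 16 → 17 → 18 → 19 → 20 → 21

Answer: 21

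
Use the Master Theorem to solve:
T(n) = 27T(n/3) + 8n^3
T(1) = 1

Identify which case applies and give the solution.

a=27, b=3, f(n)=8n^3. log_3(27) = 3. Since c=3 = 3, Case 2 applies: T(n) = Θ(n^log_b(a) · log n) = O(n^3 log n).

Answer: O(n^3 log n) - Case 2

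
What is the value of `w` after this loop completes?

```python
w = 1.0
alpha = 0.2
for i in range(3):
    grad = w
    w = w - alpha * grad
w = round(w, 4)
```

Gradient descent: w = 1.0 * (1 - 0.2)^3
`w` takes the values: 1.0 → 0.8 → 0.64 → 0.512

Answer: 0.512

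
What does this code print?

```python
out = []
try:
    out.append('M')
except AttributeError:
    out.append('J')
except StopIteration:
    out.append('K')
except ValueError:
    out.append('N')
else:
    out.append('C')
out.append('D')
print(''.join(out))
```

Execution trace: 'M' (try body, no exception) → 'C' (else) → 'D' (after the try/except). Output: MCD

Answer: MCD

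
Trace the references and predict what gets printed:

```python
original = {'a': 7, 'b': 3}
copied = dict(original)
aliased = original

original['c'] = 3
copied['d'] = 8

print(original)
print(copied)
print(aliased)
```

Key concept: dict() creates copy, assignment creates alias.
Step by step:
`original = {'a': 7, 'b': 3}` → original = {'a': 7, 'b': 3}
`copied = dict(original)` → copied = {'a': 7, 'b': 3}
`aliased = original` → aliased = {'a': 7, 'b': 3} (same object as original)
`original['c'] = 3` → original = {'a': 7, 'b': 3, 'c': 3} (same object as aliased); aliased = {'a': 7, 'b': 3, 'c': 3} (same object as original)
`copied['d'] = 8` → copied = {'a': 7, 'b': 3, 'd': 8}
`print(original)` → prints {'a': 7, 'b': 3, 'c': 3}
`print(copied)` → prints {'a': 7, 'b': 3, 'd': 8}
`print(aliased)` → prints {'a': 7, 'b': 3, 'c': 3}

Answer:
{'a': 7, 'b': 3, 'c': 3}
{'a': 7, 'b': 3, 'd': 8}
{'a': 7, 'b': 3, 'c': 3}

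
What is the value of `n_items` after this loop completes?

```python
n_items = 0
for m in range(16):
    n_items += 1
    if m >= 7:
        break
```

Loop breaks when m reaches 7, n_items is 8
`n_items` takes the values: 0 → 1 → 2 → 3 → 4 → 5 → 6 → 7 → 8

Answer: 8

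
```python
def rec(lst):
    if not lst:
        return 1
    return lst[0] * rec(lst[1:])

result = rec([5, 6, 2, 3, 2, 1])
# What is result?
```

Product over [5, 6, 2, 3, 2, 1] = 5 * 6 * 2 * 3 * 2 * 1 = 360

Answer: 360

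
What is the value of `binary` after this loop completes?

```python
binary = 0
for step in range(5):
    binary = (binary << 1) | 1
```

Build 5 consecutive 1-bits: 0b11111
`binary` takes the values: 0 → 1 → 3 → 7 → 15 → 31

Answer: 31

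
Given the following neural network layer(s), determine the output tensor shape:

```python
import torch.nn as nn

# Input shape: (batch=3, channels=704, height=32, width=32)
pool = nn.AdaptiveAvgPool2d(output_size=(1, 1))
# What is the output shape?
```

Input: (3, 704, 32, 32) -> Output: (3, 704, 1, 1)

Answer: (3, 704, 1, 1)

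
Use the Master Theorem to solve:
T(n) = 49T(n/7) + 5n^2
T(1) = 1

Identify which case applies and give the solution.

a=49, b=7, f(n)=5n^2. log_7(49) = 2. Since c=2 = 2, Case 2 applies: T(n) = Θ(n^log_b(a) · log n) = O(n^2 log n).

Answer: O(n^2 log n) - Case 2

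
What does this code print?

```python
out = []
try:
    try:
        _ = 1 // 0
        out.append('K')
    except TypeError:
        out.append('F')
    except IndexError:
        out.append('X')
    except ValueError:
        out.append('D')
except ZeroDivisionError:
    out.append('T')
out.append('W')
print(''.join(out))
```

Execution trace: 'T' (outer except ZeroDivisionError) → 'W' (after the try/except). Output: TW

Answer: TW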